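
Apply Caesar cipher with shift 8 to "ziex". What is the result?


Caesar cipher: shift "ziex" by 8
  'z' (pos 25) + 8 = pos 7 = 'h'
  'i' (pos 8) + 8 = pos 16 = 'q'
  'e' (pos 4) + 8 = pos 12 = 'm'
  'x' (pos 23) + 8 = pos 5 = 'f'
Result: hqmf

hqmf


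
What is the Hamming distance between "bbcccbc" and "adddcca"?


Comparing "bbcccbc" and "adddcca" position by position:
  Position 0: 'b' vs 'a' => differ
  Position 1: 'b' vs 'd' => differ
  Position 2: 'c' vs 'd' => differ
  Position 3: 'c' vs 'd' => differ
  Position 4: 'c' vs 'c' => same
  Position 5: 'b' vs 'c' => differ
  Position 6: 'c' vs 'a' => differ
Total differences (Hamming distance): 6

6


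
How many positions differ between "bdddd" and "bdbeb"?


Comparing "bdddd" and "bdbeb" position by position:
  Position 0: 'b' vs 'b' => same
  Position 1: 'd' vs 'd' => same
  Position 2: 'd' vs 'b' => DIFFER
  Position 3: 'd' vs 'e' => DIFFER
  Position 4: 'd' vs 'b' => DIFFER
Positions that differ: 3

3


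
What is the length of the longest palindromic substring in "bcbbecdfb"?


Input: "bcbbecdfb"
Checking substrings for palindromes:
  [0:3] "bcb" (len 3) => palindrome
  [2:4] "bb" (len 2) => palindrome
Longest palindromic substring: "bcb" with length 3

3


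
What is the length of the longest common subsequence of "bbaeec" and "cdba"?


LCS of "bbaeec" and "cdba"
DP table:
           c    d    b    a
      0    0    0    0    0
  b   0    0    0    1    1
  b   0    0    0    1    1
  a   0    0    0    1    2
  e   0    0    0    1    2
  e   0    0    0    1    2
  c   0    1    1    1    2
LCS length = dp[6][4] = 2

2


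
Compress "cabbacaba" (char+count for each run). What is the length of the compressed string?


Input: cabbacaba
Runs:
  'c' x 1 => "c1"
  'a' x 1 => "a1"
  'b' x 2 => "b2"
  'a' x 1 => "a1"
  'c' x 1 => "c1"
  'a' x 1 => "a1"
  'b' x 1 => "b1"
  'a' x 1 => "a1"
Compressed: "c1a1b2a1c1a1b1a1"
Compressed length: 16

16


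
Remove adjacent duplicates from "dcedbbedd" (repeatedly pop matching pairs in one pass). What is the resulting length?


Input: dcedbbedd
Stack-based adjacent duplicate removal:
  Read 'd': push. Stack: d
  Read 'c': push. Stack: dc
  Read 'e': push. Stack: dce
  Read 'd': push. Stack: dced
  Read 'b': push. Stack: dcedb
  Read 'b': matches stack top 'b' => pop. Stack: dced
  Read 'e': push. Stack: dcede
  Read 'd': push. Stack: dceded
  Read 'd': matches stack top 'd' => pop. Stack: dcede
Final stack: "dcede" (length 5)

5


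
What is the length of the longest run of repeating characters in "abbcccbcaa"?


Input: "abbcccbcaa"
Scanning for longest run:
  Position 1 ('b'): new char, reset run to 1
  Position 2 ('b'): continues run of 'b', length=2
  Position 3 ('c'): new char, reset run to 1
  Position 4 ('c'): continues run of 'c', length=2
  Position 5 ('c'): continues run of 'c', length=3
  Position 6 ('b'): new char, reset run to 1
  Position 7 ('c'): new char, reset run to 1
  Position 8 ('a'): new char, reset run to 1
  Position 9 ('a'): continues run of 'a', length=2
Longest run: 'c' with length 3

3


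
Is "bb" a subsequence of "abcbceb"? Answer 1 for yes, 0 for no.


Check if "bb" is a subsequence of "abcbceb"
Greedy scan:
  Position 0 ('a'): no match needed
  Position 1 ('b'): matches sub[0] = 'b'
  Position 2 ('c'): no match needed
  Position 3 ('b'): matches sub[1] = 'b'
  Position 4 ('c'): no match needed
  Position 5 ('e'): no match needed
  Position 6 ('b'): no match needed
All 2 characters matched => is a subsequence

1


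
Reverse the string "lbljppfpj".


Input: lbljppfpj
Reading characters right to left:
  Position 8: 'j'
  Position 7: 'p'
  Position 6: 'f'
  Position 5: 'p'
  Position 4: 'p'
  Position 3: 'j'
  Position 2: 'l'
  Position 1: 'b'
  Position 0: 'l'
Reversed: jpfppjlbl

jpfppjlbl


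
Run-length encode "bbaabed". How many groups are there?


Input: bbaabed
Scanning for consecutive runs:
  Group 1: 'b' x 2 (positions 0-1)
  Group 2: 'a' x 2 (positions 2-3)
  Group 3: 'b' x 1 (positions 4-4)
  Group 4: 'e' x 1 (positions 5-5)
  Group 5: 'd' x 1 (positions 6-6)
Total groups: 5

5


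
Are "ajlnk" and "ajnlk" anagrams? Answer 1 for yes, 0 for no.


Strings: "ajlnk", "ajnlk"
Sorted first:  ajkln
Sorted second: ajkln
Sorted forms match => anagrams

1


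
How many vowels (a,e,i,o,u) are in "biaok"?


Input: biaok
Checking each character:
  'b' at position 0: consonant
  'i' at position 1: vowel (running total: 1)
  'a' at position 2: vowel (running total: 2)
  'o' at position 3: vowel (running total: 3)
  'k' at position 4: consonant
Total vowels: 3

3


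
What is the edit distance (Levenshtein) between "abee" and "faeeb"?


Computing edit distance: "abee" -> "faeeb"
DP table:
           f    a    e    e    b
      0    1    2    3    4    5
  a   1    1    1    2    3    4
  b   2    2    2    2    3    3
  e   3    3    3    2    2    3
  e   4    4    4    3    2    3
Edit distance = dp[4][5] = 3

3


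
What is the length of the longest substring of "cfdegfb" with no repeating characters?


Input: "cfdegfb"
Sliding window (track last position of each char):
  Position 0 ('c'): window [0,0] length 1 -- new best
  Position 1 ('f'): window [0,1] length 2 -- new best
  Position 2 ('d'): window [0,2] length 3 -- new best
  Position 3 ('e'): window [0,3] length 4 -- new best
  Position 4 ('g'): window [0,4] length 5 -- new best
  Position 5 ('f'): repeat (last at 1), move window start to 2
  Position 5 ('f'): window [2,5] length 4
  Position 6 ('b'): window [2,6] length 5
Longest substring with no repeats: "cfdeg" with length 5

5


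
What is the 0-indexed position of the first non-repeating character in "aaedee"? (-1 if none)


Input: aaedee
Character frequencies:
  'a': 2
  'd': 1
  'e': 3
Scanning left to right for freq == 1:
  Position 0 ('a'): freq=2, skip
  Position 1 ('a'): freq=2, skip
  Position 2 ('e'): freq=3, skip
  Position 3 ('d'): unique! => answer = 3

3


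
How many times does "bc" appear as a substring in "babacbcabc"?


Searching for "bc" in "babacbcabc"
Scanning each position:
  Position 0: "ba" => no
  Position 1: "ab" => no
  Position 2: "ba" => no
  Position 3: "ac" => no
  Position 4: "cb" => no
  Position 5: "bc" => MATCH
  Position 6: "ca" => no
  Position 7: "ab" => no
  Position 8: "bc" => MATCH
Total occurrences: 2

2


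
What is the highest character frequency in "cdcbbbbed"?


Input: cdcbbbbed
Character counts:
  'b': 4
  'c': 2
  'd': 2
  'e': 1
Maximum frequency: 4

4


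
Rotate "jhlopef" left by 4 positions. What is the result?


Input: "jhlopef", rotate left by 4
First 4 characters: "jhlo"
Remaining characters: "pef"
Concatenate remaining + first: "pef" + "jhlo" = "pefjhlo"

pefjhlo


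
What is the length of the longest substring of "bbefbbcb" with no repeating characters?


Input: "bbefbbcb"
Sliding window (track last position of each char):
  Position 0 ('b'): window [0,0] length 1 -- new best
  Position 1 ('b'): repeat (last at 0), move window start to 1
  Position 1 ('b'): window [1,1] length 1
  Position 2 ('e'): window [1,2] length 2 -- new best
  Position 3 ('f'): window [1,3] length 3 -- new best
  Position 4 ('b'): repeat (last at 1), move window start to 2
  Position 4 ('b'): window [2,4] length 3
  Position 5 ('b'): repeat (last at 4), move window start to 5
  Position 5 ('b'): window [5,5] length 1
  Position 6 ('c'): window [5,6] length 2
  Position 7 ('b'): repeat (last at 5), move window start to 6
  Position 7 ('b'): window [6,7] length 2
Longest substring with no repeats: "bef" with length 3

3


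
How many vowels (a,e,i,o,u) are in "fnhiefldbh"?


Input: fnhiefldbh
Checking each character:
  'f' at position 0: consonant
  'n' at position 1: consonant
  'h' at position 2: consonant
  'i' at position 3: vowel (running total: 1)
  'e' at position 4: vowel (running total: 2)
  'f' at position 5: consonant
  'l' at position 6: consonant
  'd' at position 7: consonant
  'b' at position 8: consonant
  'h' at position 9: consonant
Total vowels: 2

2


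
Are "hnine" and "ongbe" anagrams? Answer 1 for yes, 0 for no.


Strings: "hnine", "ongbe"
Sorted first:  ehinn
Sorted second: begno
Differ at position 0: 'e' vs 'b' => not anagrams

0


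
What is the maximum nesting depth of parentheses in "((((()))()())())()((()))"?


Input: "((((()))()())())()((()))"
Tracking depth:
  Position 0 '(': depth becomes 1
  Position 1 '(': depth becomes 2
  Position 2 '(': depth becomes 3
  Position 3 '(': depth becomes 4
  Position 4 '(': depth becomes 5
  Position 5 ')': depth becomes 4
  Position 6 ')': depth becomes 3
  Position 7 ')': depth becomes 2
  Position 8 '(': depth becomes 3
  Position 9 ')': depth becomes 2
  Position 10 '(': depth becomes 3
  Position 11 ')': depth becomes 2
  Position 12 ')': depth becomes 1
  Position 13 '(': depth becomes 2
  Position 14 ')': depth becomes 1
  Position 15 ')': depth becomes 0
  Position 16 '(': depth becomes 1
  Position 17 ')': depth becomes 0
  Position 18 '(': depth becomes 1
  Position 19 '(': depth becomes 2
  Position 20 '(': depth becomes 3
  Position 21 ')': depth becomes 2
  Position 22 ')': depth becomes 1
  Position 23 ')': depth becomes 0
Maximum depth reached: 5

5


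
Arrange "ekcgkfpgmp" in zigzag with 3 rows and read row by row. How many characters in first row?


Zigzag "ekcgkfpgmp" into 3 rows:
Placing characters:
  'e' => row 0
  'k' => row 1
  'c' => row 2
  'g' => row 1
  'k' => row 0
  'f' => row 1
  'p' => row 2
  'g' => row 1
  'm' => row 0
  'p' => row 1
Rows:
  Row 0: "ekm"
  Row 1: "kgfgp"
  Row 2: "cp"
First row length: 3

3


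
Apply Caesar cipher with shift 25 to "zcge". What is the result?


Caesar cipher: shift "zcge" by 25
  'z' (pos 25) + 25 = pos 24 = 'y'
  'c' (pos 2) + 25 = pos 1 = 'b'
  'g' (pos 6) + 25 = pos 5 = 'f'
  'e' (pos 4) + 25 = pos 3 = 'd'
Result: ybfd

ybfd


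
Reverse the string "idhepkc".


Input: idhepkc
Reading characters right to left:
  Position 6: 'c'
  Position 5: 'k'
  Position 4: 'p'
  Position 3: 'e'
  Position 2: 'h'
  Position 1: 'd'
  Position 0: 'i'
Reversed: ckpehdi

ckpehdi


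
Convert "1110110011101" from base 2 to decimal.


Input: "1110110011101" in base 2
Positional expansion:
  Digit '1' (value 1) x 2^12 = 4096
  Digit '1' (value 1) x 2^11 = 2048
  Digit '1' (value 1) x 2^10 = 1024
  Digit '0' (value 0) x 2^9 = 0
  Digit '1' (value 1) x 2^8 = 256
  Digit '1' (value 1) x 2^7 = 128
  Digit '0' (value 0) x 2^6 = 0
  Digit '0' (value 0) x 2^5 = 0
  Digit '1' (value 1) x 2^4 = 16
  Digit '1' (value 1) x 2^3 = 8
  Digit '1' (value 1) x 2^2 = 4
  Digit '0' (value 0) x 2^1 = 0
  Digit '1' (value 1) x 2^0 = 1
Sum = 7581

7581


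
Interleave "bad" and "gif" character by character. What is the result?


Interleaving "bad" and "gif":
  Position 0: 'b' from first, 'g' from second => "bg"
  Position 1: 'a' from first, 'i' from second => "ai"
  Position 2: 'd' from first, 'f' from second => "df"
Result: bgaidf

bgaidf


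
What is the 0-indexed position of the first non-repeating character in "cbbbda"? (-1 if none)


Input: cbbbda
Character frequencies:
  'a': 1
  'b': 3
  'c': 1
  'd': 1
Scanning left to right for freq == 1:
  Position 0 ('c'): unique! => answer = 0

0


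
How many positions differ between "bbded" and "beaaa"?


Comparing "bbded" and "beaaa" position by position:
  Position 0: 'b' vs 'b' => same
  Position 1: 'b' vs 'e' => DIFFER
  Position 2: 'd' vs 'a' => DIFFER
  Position 3: 'e' vs 'a' => DIFFER
  Position 4: 'd' vs 'a' => DIFFER
Positions that differ: 4

4


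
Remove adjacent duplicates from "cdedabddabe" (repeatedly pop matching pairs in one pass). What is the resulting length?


Input: cdedabddabe
Stack-based adjacent duplicate removal:
  Read 'c': push. Stack: c
  Read 'd': push. Stack: cd
  Read 'e': push. Stack: cde
  Read 'd': push. Stack: cded
  Read 'a': push. Stack: cdeda
  Read 'b': push. Stack: cdedab
  Read 'd': push. Stack: cdedabd
  Read 'd': matches stack top 'd' => pop. Stack: cdedab
  Read 'a': push. Stack: cdedaba
  Read 'b': push. Stack: cdedabab
  Read 'e': push. Stack: cdedababe
Final stack: "cdedababe" (length 9)

9


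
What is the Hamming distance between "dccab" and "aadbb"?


Comparing "dccab" and "aadbb" position by position:
  Position 0: 'd' vs 'a' => differ
  Position 1: 'c' vs 'a' => differ
  Position 2: 'c' vs 'd' => differ
  Position 3: 'a' vs 'b' => differ
  Position 4: 'b' vs 'b' => same
Total differences (Hamming distance): 4

4


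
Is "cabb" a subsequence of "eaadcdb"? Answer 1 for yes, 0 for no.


Check if "cabb" is a subsequence of "eaadcdb"
Greedy scan:
  Position 0 ('e'): no match needed
  Position 1 ('a'): no match needed
  Position 2 ('a'): no match needed
  Position 3 ('d'): no match needed
  Position 4 ('c'): matches sub[0] = 'c'
  Position 5 ('d'): no match needed
  Position 6 ('b'): no match needed
Only matched 1/4 characters => not a subsequence

0


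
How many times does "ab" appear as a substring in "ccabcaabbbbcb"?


Searching for "ab" in "ccabcaabbbbcb"
Scanning each position:
  Position 0: "cc" => no
  Position 1: "ca" => no
  Position 2: "ab" => MATCH
  Position 3: "bc" => no
  Position 4: "ca" => no
  Position 5: "aa" => no
  Position 6: "ab" => MATCH
  Position 7: "bb" => no
  Position 8: "bb" => no
  Position 9: "bb" => no
  Position 10: "bc" => no
  Position 11: "cb" => no
Total occurrences: 2

2


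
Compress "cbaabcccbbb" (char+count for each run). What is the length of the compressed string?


Input: cbaabcccbbb
Runs:
  'c' x 1 => "c1"
  'b' x 1 => "b1"
  'a' x 2 => "a2"
  'b' x 1 => "b1"
  'c' x 3 => "c3"
  'b' x 3 => "b3"
Compressed: "c1b1a2b1c3b3"
Compressed length: 12

12


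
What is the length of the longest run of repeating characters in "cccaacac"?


Input: "cccaacac"
Scanning for longest run:
  Position 1 ('c'): continues run of 'c', length=2
  Position 2 ('c'): continues run of 'c', length=3
  Position 3 ('a'): new char, reset run to 1
  Position 4 ('a'): continues run of 'a', length=2
  Position 5 ('c'): new char, reset run to 1
  Position 6 ('a'): new char, reset run to 1
  Position 7 ('c'): new char, reset run to 1
Longest run: 'c' with length 3

3


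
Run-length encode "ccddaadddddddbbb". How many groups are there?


Input: ccddaadddddddbbb
Scanning for consecutive runs:
  Group 1: 'c' x 2 (positions 0-1)
  Group 2: 'd' x 2 (positions 2-3)
  Group 3: 'a' x 2 (positions 4-5)
  Group 4: 'd' x 7 (positions 6-12)
  Group 5: 'b' x 3 (positions 13-15)
Total groups: 5

5


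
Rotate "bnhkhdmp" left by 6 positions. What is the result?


Input: "bnhkhdmp", rotate left by 6
First 6 characters: "bnhkhd"
Remaining characters: "mp"
Concatenate remaining + first: "mp" + "bnhkhd" = "mpbnhkhd"

mpbnhkhd


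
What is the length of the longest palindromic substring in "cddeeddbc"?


Input: "cddeeddbc"
Checking substrings for palindromes:
  [1:7] "ddeedd" (len 6) => palindrome
  [2:6] "deed" (len 4) => palindrome
  [1:3] "dd" (len 2) => palindrome
  [3:5] "ee" (len 2) => palindrome
  [5:7] "dd" (len 2) => palindrome
Longest palindromic substring: "ddeedd" with length 6

6


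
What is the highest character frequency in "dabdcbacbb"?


Input: dabdcbacbb
Character counts:
  'a': 2
  'b': 4
  'c': 2
  'd': 2
Maximum frequency: 4

4


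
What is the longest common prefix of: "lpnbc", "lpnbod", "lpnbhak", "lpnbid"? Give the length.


Words: lpnbc, lpnbod, lpnbhak, lpnbid
  Position 0: all 'l' => match
  Position 1: all 'p' => match
  Position 2: all 'n' => match
  Position 3: all 'b' => match
  Position 4: ('c', 'o', 'h', 'i') => mismatch, stop
LCP = "lpnb" (length 4)

4


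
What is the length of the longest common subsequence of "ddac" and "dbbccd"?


LCS of "ddac" and "dbbccd"
DP table:
           d    b    b    c    c    d
      0    0    0    0    0    0    0
  d   0    1    1    1    1    1    1
  d   0    1    1    1    1    1    2
  a   0    1    1    1    1    1    2
  c   0    1    1    1    2    2    2
LCS length = dp[4][6] = 2

2


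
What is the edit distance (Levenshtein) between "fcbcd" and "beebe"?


Computing edit distance: "fcbcd" -> "beebe"
DP table:
           b    e    e    b    e
      0    1    2    3    4    5
  f   1    1    2    3    4    5
  c   2    2    2    3    4    5
  b   3    2    3    3    3    4
  c   4    3    3    4    4    4
  d   5    4    4    4    5    5
Edit distance = dp[5][5] = 5

5


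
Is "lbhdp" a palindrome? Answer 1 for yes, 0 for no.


Input: lbhdp
Reversed: pdhbl
  Compare pos 0 ('l') with pos 4 ('p'): MISMATCH
  Compare pos 1 ('b') with pos 3 ('d'): MISMATCH
Result: not a palindrome

0


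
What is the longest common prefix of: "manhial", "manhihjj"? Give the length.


Words: manhial, manhihjj
  Position 0: all 'm' => match
  Position 1: all 'a' => match
  Position 2: all 'n' => match
  Position 3: all 'h' => match
  Position 4: all 'i' => match
  Position 5: ('a', 'h') => mismatch, stop
LCP = "manhi" (length 5)

5


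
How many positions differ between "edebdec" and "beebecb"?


Comparing "edebdec" and "beebecb" position by position:
  Position 0: 'e' vs 'b' => DIFFER
  Position 1: 'd' vs 'e' => DIFFER
  Position 2: 'e' vs 'e' => same
  Position 3: 'b' vs 'b' => same
  Position 4: 'd' vs 'e' => DIFFER
  Position 5: 'e' vs 'c' => DIFFER
  Position 6: 'c' vs 'b' => DIFFER
Positions that differ: 5

5


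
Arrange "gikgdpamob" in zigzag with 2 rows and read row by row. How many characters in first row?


Zigzag "gikgdpamob" into 2 rows:
Placing characters:
  'g' => row 0
  'i' => row 1
  'k' => row 0
  'g' => row 1
  'd' => row 0
  'p' => row 1
  'a' => row 0
  'm' => row 1
  'o' => row 0
  'b' => row 1
Rows:
  Row 0: "gkdao"
  Row 1: "igpmb"
First row length: 5

5


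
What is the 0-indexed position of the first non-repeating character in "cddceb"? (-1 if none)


Input: cddceb
Character frequencies:
  'b': 1
  'c': 2
  'd': 2
  'e': 1
Scanning left to right for freq == 1:
  Position 0 ('c'): freq=2, skip
  Position 1 ('d'): freq=2, skip
  Position 2 ('d'): freq=2, skip
  Position 3 ('c'): freq=2, skip
  Position 4 ('e'): unique! => answer = 4

4


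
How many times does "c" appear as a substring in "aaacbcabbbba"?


Searching for "c" in "aaacbcabbbba"
Scanning each position:
  Position 0: "a" => no
  Position 1: "a" => no
  Position 2: "a" => no
  Position 3: "c" => MATCH
  Position 4: "b" => no
  Position 5: "c" => MATCH
  Position 6: "a" => no
  Position 7: "b" => no
  Position 8: "b" => no
  Position 9: "b" => no
  Position 10: "b" => no
  Position 11: "a" => no
Total occurrences: 2

2


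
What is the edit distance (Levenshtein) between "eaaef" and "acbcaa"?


Computing edit distance: "eaaef" -> "acbcaa"
DP table:
           a    c    b    c    a    a
      0    1    2    3    4    5    6
  e   1    1    2    3    4    5    6
  a   2    1    2    3    4    4    5
  a   3    2    2    3    4    4    4
  e   4    3    3    3    4    5    5
  f   5    4    4    4    4    5    6
Edit distance = dp[5][6] = 6

6


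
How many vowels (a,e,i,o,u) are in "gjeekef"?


Input: gjeekef
Checking each character:
  'g' at position 0: consonant
  'j' at position 1: consonant
  'e' at position 2: vowel (running total: 1)
  'e' at position 3: vowel (running total: 2)
  'k' at position 4: consonant
  'e' at position 5: vowel (running total: 3)
  'f' at position 6: consonant
Total vowels: 3

3


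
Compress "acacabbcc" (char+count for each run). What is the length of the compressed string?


Input: acacabbcc
Runs:
  'a' x 1 => "a1"
  'c' x 1 => "c1"
  'a' x 1 => "a1"
  'c' x 1 => "c1"
  'a' x 1 => "a1"
  'b' x 2 => "b2"
  'c' x 2 => "c2"
Compressed: "a1c1a1c1a1b2c2"
Compressed length: 14

14


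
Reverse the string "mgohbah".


Input: mgohbah
Reading characters right to left:
  Position 6: 'h'
  Position 5: 'a'
  Position 4: 'b'
  Position 3: 'h'
  Position 2: 'o'
  Position 1: 'g'
  Position 0: 'm'
Reversed: habhogm

habhogm


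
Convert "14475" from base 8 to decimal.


Input: "14475" in base 8
Positional expansion:
  Digit '1' (value 1) x 8^4 = 4096
  Digit '4' (value 4) x 8^3 = 2048
  Digit '4' (value 4) x 8^2 = 256
  Digit '7' (value 7) x 8^1 = 56
  Digit '5' (value 5) x 8^0 = 5
Sum = 6461

6461


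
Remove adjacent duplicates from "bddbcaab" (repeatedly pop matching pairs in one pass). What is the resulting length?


Input: bddbcaab
Stack-based adjacent duplicate removal:
  Read 'b': push. Stack: b
  Read 'd': push. Stack: bd
  Read 'd': matches stack top 'd' => pop. Stack: b
  Read 'b': matches stack top 'b' => pop. Stack: (empty)
  Read 'c': push. Stack: c
  Read 'a': push. Stack: ca
  Read 'a': matches stack top 'a' => pop. Stack: c
  Read 'b': push. Stack: cb
Final stack: "cb" (length 2)

2


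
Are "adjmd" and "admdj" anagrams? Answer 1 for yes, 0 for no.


Strings: "adjmd", "admdj"
Sorted first:  addjm
Sorted second: addjm
Sorted forms match => anagrams

1


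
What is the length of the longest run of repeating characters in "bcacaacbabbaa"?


Input: "bcacaacbabbaa"
Scanning for longest run:
  Position 1 ('c'): new char, reset run to 1
  Position 2 ('a'): new char, reset run to 1
  Position 3 ('c'): new char, reset run to 1
  Position 4 ('a'): new char, reset run to 1
  Position 5 ('a'): continues run of 'a', length=2
  Position 6 ('c'): new char, reset run to 1
  Position 7 ('b'): new char, reset run to 1
  Position 8 ('a'): new char, reset run to 1
  Position 9 ('b'): new char, reset run to 1
  Position 10 ('b'): continues run of 'b', length=2
  Position 11 ('a'): new char, reset run to 1
  Position 12 ('a'): continues run of 'a', length=2
Longest run: 'a' with length 2

2


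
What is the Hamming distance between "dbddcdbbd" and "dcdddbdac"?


Comparing "dbddcdbbd" and "dcdddbdac" position by position:
  Position 0: 'd' vs 'd' => same
  Position 1: 'b' vs 'c' => differ
  Position 2: 'd' vs 'd' => same
  Position 3: 'd' vs 'd' => same
  Position 4: 'c' vs 'd' => differ
  Position 5: 'd' vs 'b' => differ
  Position 6: 'b' vs 'd' => differ
  Position 7: 'b' vs 'a' => differ
  Position 8: 'd' vs 'c' => differ
Total differences (Hamming distance): 6

6


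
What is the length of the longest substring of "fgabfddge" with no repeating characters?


Input: "fgabfddge"
Sliding window (track last position of each char):
  Position 0 ('f'): window [0,0] length 1 -- new best
  Position 1 ('g'): window [0,1] length 2 -- new best
  Position 2 ('a'): window [0,2] length 3 -- new best
  Position 3 ('b'): window [0,3] length 4 -- new best
  Position 4 ('f'): repeat (last at 0), move window start to 1
  Position 4 ('f'): window [1,4] length 4
  Position 5 ('d'): window [1,5] length 5 -- new best
  Position 6 ('d'): repeat (last at 5), move window start to 6
  Position 6 ('d'): window [6,6] length 1
  Position 7 ('g'): window [6,7] length 2
  Position 8 ('e'): window [6,8] length 3
Longest substring with no repeats: "gabfd" with length 5

5


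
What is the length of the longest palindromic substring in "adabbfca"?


Input: "adabbfca"
Checking substrings for palindromes:
  [0:3] "ada" (len 3) => palindrome
  [3:5] "bb" (len 2) => palindrome
Longest palindromic substring: "ada" with length 3

3


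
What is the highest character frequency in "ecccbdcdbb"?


Input: ecccbdcdbb
Character counts:
  'b': 3
  'c': 4
  'd': 2
  'e': 1
Maximum frequency: 4

4


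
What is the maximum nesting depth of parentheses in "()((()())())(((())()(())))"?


Input: "()((()())())(((())()(())))"
Tracking depth:
  Position 0 '(': depth becomes 1
  Position 1 ')': depth becomes 0
  Position 2 '(': depth becomes 1
  Position 3 '(': depth becomes 2
  Position 4 '(': depth becomes 3
  Position 5 ')': depth becomes 2
  Position 6 '(': depth becomes 3
  Position 7 ')': depth becomes 2
  Position 8 ')': depth becomes 1
  Position 9 '(': depth becomes 2
  Position 10 ')': depth becomes 1
  Position 11 ')': depth becomes 0
  Position 12 '(': depth becomes 1
  Position 13 '(': depth becomes 2
  Position 14 '(': depth becomes 3
  Position 15 '(': depth becomes 4
  Position 16 ')': depth becomes 3
  Position 17 ')': depth becomes 2
  Position 18 '(': depth becomes 3
  Position 19 ')': depth becomes 2
  Position 20 '(': depth becomes 3
  Position 21 '(': depth becomes 4
  Position 22 ')': depth becomes 3
  Position 23 ')': depth becomes 2
  Position 24 ')': depth becomes 1
  Position 25 ')': depth becomes 0
Maximum depth reached: 4

4


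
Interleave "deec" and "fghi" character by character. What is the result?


Interleaving "deec" and "fghi":
  Position 0: 'd' from first, 'f' from second => "df"
  Position 1: 'e' from first, 'g' from second => "eg"
  Position 2: 'e' from first, 'h' from second => "eh"
  Position 3: 'c' from first, 'i' from second => "ci"
Result: dfegehci

dfegehci


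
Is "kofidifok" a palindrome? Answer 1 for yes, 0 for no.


Input: kofidifok
Reversed: kofidifok
  Compare pos 0 ('k') with pos 8 ('k'): match
  Compare pos 1 ('o') with pos 7 ('o'): match
  Compare pos 2 ('f') with pos 6 ('f'): match
  Compare pos 3 ('i') with pos 5 ('i'): match
Result: palindrome

1


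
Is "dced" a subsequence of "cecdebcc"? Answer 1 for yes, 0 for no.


Check if "dced" is a subsequence of "cecdebcc"
Greedy scan:
  Position 0 ('c'): no match needed
  Position 1 ('e'): no match needed
  Position 2 ('c'): no match needed
  Position 3 ('d'): matches sub[0] = 'd'
  Position 4 ('e'): no match needed
  Position 5 ('b'): no match needed
  Position 6 ('c'): matches sub[1] = 'c'
  Position 7 ('c'): no match needed
Only matched 2/4 characters => not a subsequence

0


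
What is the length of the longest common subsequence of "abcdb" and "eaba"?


LCS of "abcdb" and "eaba"
DP table:
           e    a    b    a
      0    0    0    0    0
  a   0    0    1    1    1
  b   0    0    1    2    2
  c   0    0    1    2    2
  d   0    0    1    2    2
  b   0    0    1    2    2
LCS length = dp[5][4] = 2

2


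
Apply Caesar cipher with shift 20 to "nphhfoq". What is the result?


Caesar cipher: shift "nphhfoq" by 20
  'n' (pos 13) + 20 = pos 7 = 'h'
  'p' (pos 15) + 20 = pos 9 = 'j'
  'h' (pos 7) + 20 = pos 1 = 'b'
  'h' (pos 7) + 20 = pos 1 = 'b'
  'f' (pos 5) + 20 = pos 25 = 'z'
  'o' (pos 14) + 20 = pos 8 = 'i'
  'q' (pos 16) + 20 = pos 10 = 'k'
Result: hjbbzik

hjbbzik


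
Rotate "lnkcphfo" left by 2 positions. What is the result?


Input: "lnkcphfo", rotate left by 2
First 2 characters: "ln"
Remaining characters: "kcphfo"
Concatenate remaining + first: "kcphfo" + "ln" = "kcphfoln"

kcphfoln


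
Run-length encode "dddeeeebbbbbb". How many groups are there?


Input: dddeeeebbbbbb
Scanning for consecutive runs:
  Group 1: 'd' x 3 (positions 0-2)
  Group 2: 'e' x 4 (positions 3-6)
  Group 3: 'b' x 6 (positions 7-12)
Total groups: 3

3


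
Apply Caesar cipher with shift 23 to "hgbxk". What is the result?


Caesar cipher: shift "hgbxk" by 23
  'h' (pos 7) + 23 = pos 4 = 'e'
  'g' (pos 6) + 23 = pos 3 = 'd'
  'b' (pos 1) + 23 = pos 24 = 'y'
  'x' (pos 23) + 23 = pos 20 = 'u'
  'k' (pos 10) + 23 = pos 7 = 'h'
Result: edyuh

edyuh


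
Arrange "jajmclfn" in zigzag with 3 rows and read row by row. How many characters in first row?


Zigzag "jajmclfn" into 3 rows:
Placing characters:
  'j' => row 0
  'a' => row 1
  'j' => row 2
  'm' => row 1
  'c' => row 0
  'l' => row 1
  'f' => row 2
  'n' => row 1
Rows:
  Row 0: "jc"
  Row 1: "amln"
  Row 2: "jf"
First row length: 2

2


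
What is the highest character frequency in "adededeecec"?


Input: adededeecec
Character counts:
  'a': 1
  'c': 2
  'd': 3
  'e': 5
Maximum frequency: 5

5


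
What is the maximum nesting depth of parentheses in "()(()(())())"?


Input: "()(()(())())"
Tracking depth:
  Position 0 '(': depth becomes 1
  Position 1 ')': depth becomes 0
  Position 2 '(': depth becomes 1
  Position 3 '(': depth becomes 2
  Position 4 ')': depth becomes 1
  Position 5 '(': depth becomes 2
  Position 6 '(': depth becomes 3
  Position 7 ')': depth becomes 2
  Position 8 ')': depth becomes 1
  Position 9 '(': depth becomes 2
  Position 10 ')': depth becomes 1
  Position 11 ')': depth becomes 0
Maximum depth reached: 3

3


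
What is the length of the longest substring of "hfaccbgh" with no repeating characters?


Input: "hfaccbgh"
Sliding window (track last position of each char):
  Position 0 ('h'): window [0,0] length 1 -- new best
  Position 1 ('f'): window [0,1] length 2 -- new best
  Position 2 ('a'): window [0,2] length 3 -- new best
  Position 3 ('c'): window [0,3] length 4 -- new best
  Position 4 ('c'): repeat (last at 3), move window start to 4
  Position 4 ('c'): window [4,4] length 1
  Position 5 ('b'): window [4,5] length 2
  Position 6 ('g'): window [4,6] length 3
  Position 7 ('h'): window [4,7] length 4
Longest substring with no repeats: "hfac" with length 4

4


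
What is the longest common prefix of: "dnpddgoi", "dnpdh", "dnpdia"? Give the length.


Words: dnpddgoi, dnpdh, dnpdia
  Position 0: all 'd' => match
  Position 1: all 'n' => match
  Position 2: all 'p' => match
  Position 3: all 'd' => match
  Position 4: ('d', 'h', 'i') => mismatch, stop
LCP = "dnpd" (length 4)

4


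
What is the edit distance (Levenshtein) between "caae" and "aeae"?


Computing edit distance: "caae" -> "aeae"
DP table:
           a    e    a    e
      0    1    2    3    4
  c   1    1    2    3    4
  a   2    1    2    2    3
  a   3    2    2    2    3
  e   4    3    2    3    2
Edit distance = dp[4][4] = 2

2


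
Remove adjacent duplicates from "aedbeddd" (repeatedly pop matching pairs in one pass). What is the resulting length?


Input: aedbeddd
Stack-based adjacent duplicate removal:
  Read 'a': push. Stack: a
  Read 'e': push. Stack: ae
  Read 'd': push. Stack: aed
  Read 'b': push. Stack: aedb
  Read 'e': push. Stack: aedbe
  Read 'd': push. Stack: aedbed
  Read 'd': matches stack top 'd' => pop. Stack: aedbe
  Read 'd': push. Stack: aedbed
Final stack: "aedbed" (length 6)

6


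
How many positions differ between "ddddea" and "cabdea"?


Comparing "ddddea" and "cabdea" position by position:
  Position 0: 'd' vs 'c' => DIFFER
  Position 1: 'd' vs 'a' => DIFFER
  Position 2: 'd' vs 'b' => DIFFER
  Position 3: 'd' vs 'd' => same
  Position 4: 'e' vs 'e' => same
  Position 5: 'a' vs 'a' => same
Positions that differ: 3

3


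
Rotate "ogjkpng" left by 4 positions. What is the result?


Input: "ogjkpng", rotate left by 4
First 4 characters: "ogjk"
Remaining characters: "png"
Concatenate remaining + first: "png" + "ogjk" = "pngogjk"

pngogjk


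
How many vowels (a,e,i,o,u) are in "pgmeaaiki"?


Input: pgmeaaiki
Checking each character:
  'p' at position 0: consonant
  'g' at position 1: consonant
  'm' at position 2: consonant
  'e' at position 3: vowel (running total: 1)
  'a' at position 4: vowel (running total: 2)
  'a' at position 5: vowel (running total: 3)
  'i' at position 6: vowel (running total: 4)
  'k' at position 7: consonant
  'i' at position 8: vowel (running total: 5)
Total vowels: 5

5


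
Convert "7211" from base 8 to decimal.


Input: "7211" in base 8
Positional expansion:
  Digit '7' (value 7) x 8^3 = 3584
  Digit '2' (value 2) x 8^2 = 128
  Digit '1' (value 1) x 8^1 = 8
  Digit '1' (value 1) x 8^0 = 1
Sum = 3721

3721


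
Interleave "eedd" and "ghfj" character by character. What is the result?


Interleaving "eedd" and "ghfj":
  Position 0: 'e' from first, 'g' from second => "eg"
  Position 1: 'e' from first, 'h' from second => "eh"
  Position 2: 'd' from first, 'f' from second => "df"
  Position 3: 'd' from first, 'j' from second => "dj"
Result: egehdfdj

egehdfdj


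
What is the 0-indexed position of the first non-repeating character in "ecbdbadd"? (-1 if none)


Input: ecbdbadd
Character frequencies:
  'a': 1
  'b': 2
  'c': 1
  'd': 3
  'e': 1
Scanning left to right for freq == 1:
  Position 0 ('e'): unique! => answer = 0

0


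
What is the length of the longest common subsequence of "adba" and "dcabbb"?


LCS of "adba" and "dcabbb"
DP table:
           d    c    a    b    b    b
      0    0    0    0    0    0    0
  a   0    0    0    1    1    1    1
  d   0    1    1    1    1    1    1
  b   0    1    1    1    2    2    2
  a   0    1    1    2    2    2    2
LCS length = dp[4][6] = 2

2


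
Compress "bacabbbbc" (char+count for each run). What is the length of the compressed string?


Input: bacabbbbc
Runs:
  'b' x 1 => "b1"
  'a' x 1 => "a1"
  'c' x 1 => "c1"
  'a' x 1 => "a1"
  'b' x 4 => "b4"
  'c' x 1 => "c1"
Compressed: "b1a1c1a1b4c1"
Compressed length: 12

12


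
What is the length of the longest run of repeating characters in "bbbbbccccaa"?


Input: "bbbbbccccaa"
Scanning for longest run:
  Position 1 ('b'): continues run of 'b', length=2
  Position 2 ('b'): continues run of 'b', length=3
  Position 3 ('b'): continues run of 'b', length=4
  Position 4 ('b'): continues run of 'b', length=5
  Position 5 ('c'): new char, reset run to 1
  Position 6 ('c'): continues run of 'c', length=2
  Position 7 ('c'): continues run of 'c', length=3
  Position 8 ('c'): continues run of 'c', length=4
  Position 9 ('a'): new char, reset run to 1
  Position 10 ('a'): continues run of 'a', length=2
Longest run: 'b' with length 5

5


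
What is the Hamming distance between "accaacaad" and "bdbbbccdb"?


Comparing "accaacaad" and "bdbbbccdb" position by position:
  Position 0: 'a' vs 'b' => differ
  Position 1: 'c' vs 'd' => differ
  Position 2: 'c' vs 'b' => differ
  Position 3: 'a' vs 'b' => differ
  Position 4: 'a' vs 'b' => differ
  Position 5: 'c' vs 'c' => same
  Position 6: 'a' vs 'c' => differ
  Position 7: 'a' vs 'd' => differ
  Position 8: 'd' vs 'b' => differ
Total differences (Hamming distance): 8

8


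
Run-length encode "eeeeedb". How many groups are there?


Input: eeeeedb
Scanning for consecutive runs:
  Group 1: 'e' x 5 (positions 0-4)
  Group 2: 'd' x 1 (positions 5-5)
  Group 3: 'b' x 1 (positions 6-6)
Total groups: 3

3


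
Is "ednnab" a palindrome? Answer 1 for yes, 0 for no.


Input: ednnab
Reversed: bannde
  Compare pos 0 ('e') with pos 5 ('b'): MISMATCH
  Compare pos 1 ('d') with pos 4 ('a'): MISMATCH
  Compare pos 2 ('n') with pos 3 ('n'): match
Result: not a palindrome

0


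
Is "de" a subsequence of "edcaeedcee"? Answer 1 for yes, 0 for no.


Check if "de" is a subsequence of "edcaeedcee"
Greedy scan:
  Position 0 ('e'): no match needed
  Position 1 ('d'): matches sub[0] = 'd'
  Position 2 ('c'): no match needed
  Position 3 ('a'): no match needed
  Position 4 ('e'): matches sub[1] = 'e'
  Position 5 ('e'): no match needed
  Position 6 ('d'): no match needed
  Position 7 ('c'): no match needed
  Position 8 ('e'): no match needed
  Position 9 ('e'): no match needed
All 2 characters matched => is a subsequence

1


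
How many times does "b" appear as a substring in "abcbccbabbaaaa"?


Searching for "b" in "abcbccbabbaaaa"
Scanning each position:
  Position 0: "a" => no
  Position 1: "b" => MATCH
  Position 2: "c" => no
  Position 3: "b" => MATCH
  Position 4: "c" => no
  Position 5: "c" => no
  Position 6: "b" => MATCH
  Position 7: "a" => no
  Position 8: "b" => MATCH
  Position 9: "b" => MATCH
  Position 10: "a" => no
  Position 11: "a" => no
  Position 12: "a" => no
  Position 13: "a" => no
Total occurrences: 5

5


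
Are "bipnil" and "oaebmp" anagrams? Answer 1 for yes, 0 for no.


Strings: "bipnil", "oaebmp"
Sorted first:  biilnp
Sorted second: abemop
Differ at position 0: 'b' vs 'a' => not anagrams

0


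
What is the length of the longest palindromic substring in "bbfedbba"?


Input: "bbfedbba"
Checking substrings for palindromes:
  [0:2] "bb" (len 2) => palindrome
  [5:7] "bb" (len 2) => palindrome
Longest palindromic substring: "bb" with length 2

2


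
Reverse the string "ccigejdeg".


Input: ccigejdeg
Reading characters right to left:
  Position 8: 'g'
  Position 7: 'e'
  Position 6: 'd'
  Position 5: 'j'
  Position 4: 'e'
  Position 3: 'g'
  Position 2: 'i'
  Position 1: 'c'
  Position 0: 'c'
Reversed: gedjegicc

gedjegicc


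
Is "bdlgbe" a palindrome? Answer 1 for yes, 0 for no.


Input: bdlgbe
Reversed: ebgldb
  Compare pos 0 ('b') with pos 5 ('e'): MISMATCH
  Compare pos 1 ('d') with pos 4 ('b'): MISMATCH
  Compare pos 2 ('l') with pos 3 ('g'): MISMATCH
Result: not a palindrome

0


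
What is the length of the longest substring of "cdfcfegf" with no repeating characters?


Input: "cdfcfegf"
Sliding window (track last position of each char):
  Position 0 ('c'): window [0,0] length 1 -- new best
  Position 1 ('d'): window [0,1] length 2 -- new best
  Position 2 ('f'): window [0,2] length 3 -- new best
  Position 3 ('c'): repeat (last at 0), move window start to 1
  Position 3 ('c'): window [1,3] length 3
  Position 4 ('f'): repeat (last at 2), move window start to 3
  Position 4 ('f'): window [3,4] length 2
  Position 5 ('e'): window [3,5] length 3
  Position 6 ('g'): window [3,6] length 4 -- new best
  Position 7 ('f'): repeat (last at 4), move window start to 5
  Position 7 ('f'): window [5,7] length 3
Longest substring with no repeats: "cfeg" with length 4

4


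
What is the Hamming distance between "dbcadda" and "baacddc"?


Comparing "dbcadda" and "baacddc" position by position:
  Position 0: 'd' vs 'b' => differ
  Position 1: 'b' vs 'a' => differ
  Position 2: 'c' vs 'a' => differ
  Position 3: 'a' vs 'c' => differ
  Position 4: 'd' vs 'd' => same
  Position 5: 'd' vs 'd' => same
  Position 6: 'a' vs 'c' => differ
Total differences (Hamming distance): 5

5


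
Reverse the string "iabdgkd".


Input: iabdgkd
Reading characters right to left:
  Position 6: 'd'
  Position 5: 'k'
  Position 4: 'g'
  Position 3: 'd'
  Position 2: 'b'
  Position 1: 'a'
  Position 0: 'i'
Reversed: dkgdbai

dkgdbai


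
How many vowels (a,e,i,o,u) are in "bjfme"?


Input: bjfme
Checking each character:
  'b' at position 0: consonant
  'j' at position 1: consonant
  'f' at position 2: consonant
  'm' at position 3: consonant
  'e' at position 4: vowel (running total: 1)
Total vowels: 1

1


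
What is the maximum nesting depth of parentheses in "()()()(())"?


Input: "()()()(())"
Tracking depth:
  Position 0 '(': depth becomes 1
  Position 1 ')': depth becomes 0
  Position 2 '(': depth becomes 1
  Position 3 ')': depth becomes 0
  Position 4 '(': depth becomes 1
  Position 5 ')': depth becomes 0
  Position 6 '(': depth becomes 1
  Position 7 '(': depth becomes 2
  Position 8 ')': depth becomes 1
  Position 9 ')': depth becomes 0
Maximum depth reached: 2

2


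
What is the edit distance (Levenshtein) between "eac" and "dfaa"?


Computing edit distance: "eac" -> "dfaa"
DP table:
           d    f    a    a
      0    1    2    3    4
  e   1    1    2    3    4
  a   2    2    2    2    3
  c   3    3    3    3    3
Edit distance = dp[3][4] = 3

3


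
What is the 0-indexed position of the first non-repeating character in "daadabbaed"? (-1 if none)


Input: daadabbaed
Character frequencies:
  'a': 4
  'b': 2
  'd': 3
  'e': 1
Scanning left to right for freq == 1:
  Position 0 ('d'): freq=3, skip
  Position 1 ('a'): freq=4, skip
  Position 2 ('a'): freq=4, skip
  Position 3 ('d'): freq=3, skip
  Position 4 ('a'): freq=4, skip
  Position 5 ('b'): freq=2, skip
  Position 6 ('b'): freq=2, skip
  Position 7 ('a'): freq=4, skip
  Position 8 ('e'): unique! => answer = 8

8


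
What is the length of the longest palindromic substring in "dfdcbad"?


Input: "dfdcbad"
Checking substrings for palindromes:
  [0:3] "dfd" (len 3) => palindrome
Longest palindromic substring: "dfd" with length 3

3


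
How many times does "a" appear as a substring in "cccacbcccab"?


Searching for "a" in "cccacbcccab"
Scanning each position:
  Position 0: "c" => no
  Position 1: "c" => no
  Position 2: "c" => no
  Position 3: "a" => MATCH
  Position 4: "c" => no
  Position 5: "b" => no
  Position 6: "c" => no
  Position 7: "c" => no
  Position 8: "c" => no
  Position 9: "a" => MATCH
  Position 10: "b" => no
Total occurrences: 2

2
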